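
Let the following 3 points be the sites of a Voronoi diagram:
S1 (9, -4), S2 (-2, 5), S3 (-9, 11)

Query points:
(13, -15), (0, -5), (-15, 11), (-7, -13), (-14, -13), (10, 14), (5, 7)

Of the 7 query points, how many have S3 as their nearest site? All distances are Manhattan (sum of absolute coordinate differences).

(13, -15) — d to each: S1:15, S2:35, S3:48 → nearest is S1
(0, -5) — d to each: S1:10, S2:12, S3:25 → nearest is S1
(-15, 11) — d to each: S1:39, S2:19, S3:6 → nearest is S3
(-7, -13) — d to each: S1:25, S2:23, S3:26 → nearest is S2
(-14, -13) — d to each: S1:32, S2:30, S3:29 → nearest is S3
(10, 14) — d to each: S1:19, S2:21, S3:22 → nearest is S1
(5, 7) — d to each: S1:15, S2:9, S3:18 → nearest is S2
2 of the 7 points have S3 as nearest.

2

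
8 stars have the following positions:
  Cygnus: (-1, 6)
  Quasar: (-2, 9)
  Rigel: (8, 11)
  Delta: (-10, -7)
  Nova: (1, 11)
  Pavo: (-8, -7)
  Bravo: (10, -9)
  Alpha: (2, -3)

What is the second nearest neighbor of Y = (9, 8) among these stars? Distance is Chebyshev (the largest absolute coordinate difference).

Nova

d(Y, Cygnus) = max(10, 2) = 10
d(Y, Quasar) = max(11, 1) = 11
d(Y, Rigel) = max(1, 3) = 3
d(Y, Delta) = max(19, 15) = 19
d(Y, Nova) = max(8, 3) = 8
d(Y, Pavo) = max(17, 15) = 17
d(Y, Bravo) = max(1, 17) = 17
d(Y, Alpha) = max(7, 11) = 11
Sorted ascending: Rigel, Nova, Cygnus, … — the second-nearest is Nova.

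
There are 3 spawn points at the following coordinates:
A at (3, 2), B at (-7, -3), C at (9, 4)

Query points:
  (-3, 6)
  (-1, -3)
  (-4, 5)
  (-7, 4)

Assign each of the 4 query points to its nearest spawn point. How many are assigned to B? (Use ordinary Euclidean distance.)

2

(-3, 6) — d² to each: A:52, B:97, C:148 → nearest is A
(-1, -3) — d² to each: A:41, B:36, C:149 → nearest is B
(-4, 5) — d² to each: A:58, B:73, C:170 → nearest is A
(-7, 4) — d² to each: A:104, B:49, C:256 → nearest is B
2 of the 4 points have B as nearest.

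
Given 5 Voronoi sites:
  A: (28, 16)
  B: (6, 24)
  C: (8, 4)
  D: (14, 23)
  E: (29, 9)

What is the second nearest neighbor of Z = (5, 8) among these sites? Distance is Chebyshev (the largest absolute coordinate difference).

D

d(Z,A) = max(23, 8) = 23
d(Z,B) = max(1, 16) = 16
d(Z,C) = max(3, 4) = 4
d(Z,D) = max(9, 15) = 15
d(Z,E) = max(24, 1) = 24
Sorted ascending: C, D, B, … — the second-nearest is D.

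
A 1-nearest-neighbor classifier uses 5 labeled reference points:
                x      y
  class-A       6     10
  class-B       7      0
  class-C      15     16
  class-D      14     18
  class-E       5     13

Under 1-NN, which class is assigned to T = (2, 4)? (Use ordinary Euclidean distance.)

Squared Euclidean distances:
d²(T, class-A) = (2−6)² + (4−10)² = 16 + 36 = 52
d²(T, class-B) = (2−7)² + (4−0)² = 25 + 16 = 41
d²(T, class-C) = (2−15)² + (4−16)² = 169 + 144 = 313
d²(T, class-D) = (2−14)² + (4−18)² = 144 + 196 = 340
d²(T, class-E) = (2−5)² + (4−13)² = 9 + 81 = 90
class-B is nearest.

class-B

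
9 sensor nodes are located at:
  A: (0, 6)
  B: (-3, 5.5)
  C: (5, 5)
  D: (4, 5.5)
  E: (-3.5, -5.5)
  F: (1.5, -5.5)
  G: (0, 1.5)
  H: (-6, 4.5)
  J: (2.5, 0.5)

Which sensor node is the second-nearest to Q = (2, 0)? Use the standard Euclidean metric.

Squared Euclidean distances:
|QA|² = (2−0)² + (0−6)² = 4 + 36 = 40
|QB|² = (2−(-3))² + (0−5.5)² = 25 + 30.25 = 55.25
|QC|² = (2−5)² + (0−5)² = 9 + 25 = 34
|QD|² = (2−4)² + (0−5.5)² = 4 + 30.25 = 34.25
|QE|² = (2−(-3.5))² + (0−(-5.5))² = 30.25 + 30.25 = 60.5
|QF|² = (2−1.5)² + (0−(-5.5))² = 0.25 + 30.25 = 30.5
|QG|² = (2−0)² + (0−1.5)² = 4 + 2.25 = 6.25
|QH|² = (2−(-6))² + (0−4.5)² = 64 + 20.25 = 84.25
|QJ|² = (2−2.5)² + (0−0.5)² = 0.25 + 0.25 = 0.5
Sorted ascending: J, G, F, … — the second-nearest is G.

G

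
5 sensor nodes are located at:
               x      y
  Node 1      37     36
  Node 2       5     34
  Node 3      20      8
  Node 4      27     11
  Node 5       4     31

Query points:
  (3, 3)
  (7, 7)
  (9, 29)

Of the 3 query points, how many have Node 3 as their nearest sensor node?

(3, 3) — d² to each: Node 1:2245, Node 2:965, Node 3:314, Node 4:640, Node 5:785 → nearest is Node 3
(7, 7) — d² to each: Node 1:1741, Node 2:733, Node 3:170, Node 4:416, Node 5:585 → nearest is Node 3
(9, 29) — d² to each: Node 1:833, Node 2:41, Node 3:562, Node 4:648, Node 5:29 → nearest is Node 5
2 of the 3 points have Node 3 as nearest.

2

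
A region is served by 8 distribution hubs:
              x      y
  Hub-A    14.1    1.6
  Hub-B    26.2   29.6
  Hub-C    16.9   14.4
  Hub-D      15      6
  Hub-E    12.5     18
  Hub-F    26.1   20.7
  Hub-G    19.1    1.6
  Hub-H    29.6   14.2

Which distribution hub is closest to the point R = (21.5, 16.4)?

Compare squared distances (the ordering matches that of the actual distances):
d²(R, Hub-A) = 54.76 + 219.04 = 273.8
d²(R, Hub-B) = 22.09 + 174.24 = 196.33
d²(R, Hub-C) = 21.16 + 4 = 25.16
d²(R, Hub-D) = 42.25 + 108.16 = 150.41
d²(R, Hub-E) = 81 + 2.56 = 83.56
d²(R, Hub-F) = 21.16 + 18.49 = 39.65
d²(R, Hub-G) = 5.76 + 219.04 = 224.8
d²(R, Hub-H) = 65.61 + 4.84 = 70.45
The smallest is to Hub-C, so R lies in the Voronoi region of Hub-C.

Hub-C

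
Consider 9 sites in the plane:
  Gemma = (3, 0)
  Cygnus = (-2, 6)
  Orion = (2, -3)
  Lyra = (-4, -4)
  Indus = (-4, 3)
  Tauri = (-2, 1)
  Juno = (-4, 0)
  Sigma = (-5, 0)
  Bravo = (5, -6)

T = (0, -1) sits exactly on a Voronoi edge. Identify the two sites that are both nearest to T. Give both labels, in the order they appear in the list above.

Squared distances from T to each site:
d²(T, Gemma) = (0−3)² + (-1−0)² = 9 + 1 = 10
d²(T, Cygnus) = (0−(-2))² + (-1−6)² = 4 + 49 = 53
d²(T, Orion) = (0−2)² + (-1−(-3))² = 4 + 4 = 8
d²(T, Lyra) = (0−(-4))² + (-1−(-4))² = 16 + 9 = 25
d²(T, Indus) = (0−(-4))² + (-1−3)² = 16 + 16 = 32
d²(T, Tauri) = (0−(-2))² + (-1−1)² = 4 + 4 = 8
d²(T, Juno) = (0−(-4))² + (-1−0)² = 16 + 1 = 17
d²(T, Sigma) = (0−(-5))² + (-1−0)² = 25 + 1 = 26
d²(T, Bravo) = (0−5)² + (-1−(-6))² = 25 + 25 = 50
T is equidistant from Orion and Tauri (both at squared distance 8), and every other site is strictly farther — so T lies on the Orion–Tauri Voronoi edge.

Orion and Tauri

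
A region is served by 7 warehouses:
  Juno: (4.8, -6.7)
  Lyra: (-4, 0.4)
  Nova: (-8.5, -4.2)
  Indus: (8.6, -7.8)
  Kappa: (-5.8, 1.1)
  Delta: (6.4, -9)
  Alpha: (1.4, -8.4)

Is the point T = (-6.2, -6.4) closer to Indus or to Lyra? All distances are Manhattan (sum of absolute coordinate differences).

Lyra

d(T, Indus) = |-6.2−8.6| + |-6.4−(-7.8)| = 14.8 + 1.4 = 16.2
d(T, Lyra) = |-6.2−(-4)| + |-6.4−0.4| = 2.2 + 6.8 = 9
16.2 > 9, so Lyra is closer.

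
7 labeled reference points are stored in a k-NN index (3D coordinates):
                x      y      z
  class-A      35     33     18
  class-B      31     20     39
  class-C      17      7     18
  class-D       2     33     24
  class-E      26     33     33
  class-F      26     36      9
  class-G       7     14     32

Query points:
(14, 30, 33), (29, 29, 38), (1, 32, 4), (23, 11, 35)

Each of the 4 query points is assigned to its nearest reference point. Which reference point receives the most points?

(14, 30, 33) — d² to each: class-A:675, class-B:425, class-C:763, class-D:234, class-E:153, class-F:756, class-G:306 → nearest is class-E
(29, 29, 38) — d² to each: class-A:452, class-B:86, class-C:1028, class-D:941, class-E:50, class-F:899, class-G:745 → nearest is class-E
(1, 32, 4) — d² to each: class-A:1353, class-B:2269, class-C:1077, class-D:402, class-E:1467, class-F:666, class-G:1144 → nearest is class-D
(23, 11, 35) — d² to each: class-A:917, class-B:161, class-C:341, class-D:1046, class-E:497, class-F:1310, class-G:274 → nearest is class-B
Tally — class-B:1, class-D:1, class-E:2. class-E captures the most (2).

class-E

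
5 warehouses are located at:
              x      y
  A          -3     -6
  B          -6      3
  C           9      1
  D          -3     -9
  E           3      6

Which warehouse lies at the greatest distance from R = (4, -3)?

B

Squared Euclidean distances:
|RA|² = (4−(-3))² + (-3−(-6))² = 49 + 9 = 58
|RB|² = (4−(-6))² + (-3−3)² = 100 + 36 = 136
|RC|² = (4−9)² + (-3−1)² = 25 + 16 = 41
|RD|² = (4−(-3))² + (-3−(-9))² = 49 + 36 = 85
|RE|² = (4−3)² + (-3−6)² = 1 + 81 = 82
The largest is to B.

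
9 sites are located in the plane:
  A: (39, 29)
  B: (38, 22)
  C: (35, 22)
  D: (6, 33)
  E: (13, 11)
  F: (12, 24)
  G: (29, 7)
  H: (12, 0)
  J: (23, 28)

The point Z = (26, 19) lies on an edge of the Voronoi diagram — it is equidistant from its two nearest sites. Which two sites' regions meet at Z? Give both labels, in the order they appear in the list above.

Squared distances from Z to each site:
|ZA|² = 169 + 100 = 269
|ZB|² = 144 + 9 = 153
|ZC|² = 81 + 9 = 90
|ZD|² = 400 + 196 = 596
|ZE|² = 169 + 64 = 233
|ZF|² = 196 + 25 = 221
|ZG|² = 9 + 144 = 153
|ZH|² = 196 + 361 = 557
|ZJ|² = 9 + 81 = 90
Z is equidistant from C and J (both at squared distance 90), and every other site is strictly farther — so Z lies on the C–J Voronoi edge.

C and J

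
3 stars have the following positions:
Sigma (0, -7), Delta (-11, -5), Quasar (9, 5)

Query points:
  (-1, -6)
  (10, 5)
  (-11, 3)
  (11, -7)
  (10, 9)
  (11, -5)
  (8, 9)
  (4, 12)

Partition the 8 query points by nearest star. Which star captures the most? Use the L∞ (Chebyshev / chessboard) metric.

Quasar

(-1, -6) — d to each: Sigma:1, Delta:10, Quasar:11 → nearest is Sigma
(10, 5) — d to each: Sigma:12, Delta:21, Quasar:1 → nearest is Quasar
(-11, 3) — d to each: Sigma:11, Delta:8, Quasar:20 → nearest is Delta
(11, -7) — d to each: Sigma:11, Delta:22, Quasar:12 → nearest is Sigma
(10, 9) — d to each: Sigma:16, Delta:21, Quasar:4 → nearest is Quasar
(11, -5) — d to each: Sigma:11, Delta:22, Quasar:10 → nearest is Quasar
(8, 9) — d to each: Sigma:16, Delta:19, Quasar:4 → nearest is Quasar
(4, 12) — d to each: Sigma:19, Delta:17, Quasar:7 → nearest is Quasar
Tally — Sigma:2, Delta:1, Quasar:5. Quasar captures the most (5).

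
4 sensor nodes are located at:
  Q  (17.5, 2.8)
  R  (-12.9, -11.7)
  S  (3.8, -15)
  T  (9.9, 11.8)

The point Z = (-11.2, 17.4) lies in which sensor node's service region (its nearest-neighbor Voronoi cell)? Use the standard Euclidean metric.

Compare squared distances (the ordering matches that of the actual distances):
|ZQ|² = (-11.2−17.5)² + (17.4−2.8)² = 823.69 + 213.16 = 1036.85
|ZR|² = (-11.2−(-12.9))² + (17.4−(-11.7))² = 2.89 + 846.81 = 849.7
|ZS|² = (-11.2−3.8)² + (17.4−(-15))² = 225 + 1049.76 = 1274.76
|ZT|² = (-11.2−9.9)² + (17.4−11.8)² = 445.21 + 31.36 = 476.57
The smallest is to T, so Z lies in the Voronoi region of T.

T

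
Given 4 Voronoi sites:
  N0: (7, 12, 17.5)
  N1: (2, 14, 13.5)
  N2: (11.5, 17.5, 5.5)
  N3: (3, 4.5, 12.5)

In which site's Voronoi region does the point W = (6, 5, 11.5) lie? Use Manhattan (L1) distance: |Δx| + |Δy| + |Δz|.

N3

d(W,N0) = 1 + 7 + 6 = 14
d(W,N1) = 4 + 9 + 2 = 15
d(W,N2) = 5.5 + 12.5 + 6 = 24
d(W,N3) = 3 + 0.5 + 1 = 4.5
Minimum is at N3.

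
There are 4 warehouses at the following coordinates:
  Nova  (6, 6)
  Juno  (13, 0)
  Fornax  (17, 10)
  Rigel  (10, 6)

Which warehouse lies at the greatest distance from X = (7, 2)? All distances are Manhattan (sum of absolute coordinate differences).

d(X, Nova) = |7−6| + |2−6| = 1 + 4 = 5
d(X, Juno) = |7−13| + |2−0| = 6 + 2 = 8
d(X, Fornax) = |7−17| + |2−10| = 10 + 8 = 18
d(X, Rigel) = |7−10| + |2−6| = 3 + 4 = 7
The largest is to Fornax.

Fornax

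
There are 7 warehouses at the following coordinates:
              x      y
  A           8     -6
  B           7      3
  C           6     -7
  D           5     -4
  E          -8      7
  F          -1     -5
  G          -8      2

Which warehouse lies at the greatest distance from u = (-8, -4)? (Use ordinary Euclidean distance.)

Squared Euclidean distances:
|uA|² = 256 + 4 = 260
|uB|² = 225 + 49 = 274
|uC|² = 196 + 9 = 205
|uD|² = 169 + 0 = 169
|uE|² = 0 + 121 = 121
|uF|² = 49 + 1 = 50
|uG|² = 0 + 36 = 36
The largest is to B.

B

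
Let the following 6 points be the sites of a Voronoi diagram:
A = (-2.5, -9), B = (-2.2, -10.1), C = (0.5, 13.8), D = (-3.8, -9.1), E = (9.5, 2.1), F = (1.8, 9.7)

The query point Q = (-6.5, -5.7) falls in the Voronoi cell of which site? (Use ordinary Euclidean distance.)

D

Compare squared distances (the ordering matches that of the actual distances):
|QA|² = (-6.5−(-2.5))² + (-5.7−(-9))² = 16 + 10.89 = 26.89
|QB|² = (-6.5−(-2.2))² + (-5.7−(-10.1))² = 18.49 + 19.36 = 37.85
|QC|² = (-6.5−0.5)² + (-5.7−13.8)² = 49 + 380.25 = 429.25
|QD|² = (-6.5−(-3.8))² + (-5.7−(-9.1))² = 7.29 + 11.56 = 18.85
|QE|² = (-6.5−9.5)² + (-5.7−2.1)² = 256 + 60.84 = 316.84
|QF|² = (-6.5−1.8)² + (-5.7−9.7)² = 68.89 + 237.16 = 306.05
Minimum is at D.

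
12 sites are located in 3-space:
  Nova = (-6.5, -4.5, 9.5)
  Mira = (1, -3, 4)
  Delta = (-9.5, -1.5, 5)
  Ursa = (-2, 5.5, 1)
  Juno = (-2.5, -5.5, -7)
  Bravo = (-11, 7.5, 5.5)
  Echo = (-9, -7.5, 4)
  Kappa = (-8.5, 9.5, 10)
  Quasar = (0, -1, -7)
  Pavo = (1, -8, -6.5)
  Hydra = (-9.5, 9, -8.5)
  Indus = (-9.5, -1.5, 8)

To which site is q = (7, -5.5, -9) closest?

Squared Euclidean distances:
d²(q, Nova) = (7−(-6.5))² + (-5.5−(-4.5))² + (-9−9.5)² = 182.25 + 1 + 342.25 = 525.5
d²(q, Mira) = (7−1)² + (-5.5−(-3))² + (-9−4)² = 36 + 6.25 + 169 = 211.25
d²(q, Delta) = (7−(-9.5))² + (-5.5−(-1.5))² + (-9−5)² = 272.25 + 16 + 196 = 484.25
d²(q, Ursa) = (7−(-2))² + (-5.5−5.5)² + (-9−1)² = 81 + 121 + 100 = 302
d²(q, Juno) = (7−(-2.5))² + (-5.5−(-5.5))² + (-9−(-7))² = 90.25 + 0 + 4 = 94.25
d²(q, Bravo) = (7−(-11))² + (-5.5−7.5)² + (-9−5.5)² = 324 + 169 + 210.25 = 703.25
d²(q, Echo) = (7−(-9))² + (-5.5−(-7.5))² + (-9−4)² = 256 + 4 + 169 = 429
d²(q, Kappa) = (7−(-8.5))² + (-5.5−9.5)² + (-9−10)² = 240.25 + 225 + 361 = 826.25
d²(q, Quasar) = (7−0)² + (-5.5−(-1))² + (-9−(-7))² = 49 + 20.25 + 4 = 73.25
d²(q, Pavo) = (7−1)² + (-5.5−(-8))² + (-9−(-6.5))² = 36 + 6.25 + 6.25 = 48.5
d²(q, Hydra) = (7−(-9.5))² + (-5.5−9)² + (-9−(-8.5))² = 272.25 + 210.25 + 0.25 = 482.75
d²(q, Indus) = (7−(-9.5))² + (-5.5−(-1.5))² + (-9−8)² = 272.25 + 16 + 289 = 577.25
The smallest is to Pavo, so q lies in the Voronoi region of Pavo.

Pavo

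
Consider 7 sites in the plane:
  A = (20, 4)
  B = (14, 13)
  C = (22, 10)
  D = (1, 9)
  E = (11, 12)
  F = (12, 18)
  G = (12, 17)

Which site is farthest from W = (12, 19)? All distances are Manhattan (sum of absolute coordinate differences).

A

d(W,A) = |12−20| + |19−4| = 8 + 15 = 23
d(W,B) = |12−14| + |19−13| = 2 + 6 = 8
d(W,C) = |12−22| + |19−10| = 10 + 9 = 19
d(W,D) = |12−1| + |19−9| = 11 + 10 = 21
d(W,E) = |12−11| + |19−12| = 1 + 7 = 8
d(W,F) = |12−12| + |19−18| = 0 + 1 = 1
d(W,G) = |12−12| + |19−17| = 0 + 2 = 2
The largest is to A.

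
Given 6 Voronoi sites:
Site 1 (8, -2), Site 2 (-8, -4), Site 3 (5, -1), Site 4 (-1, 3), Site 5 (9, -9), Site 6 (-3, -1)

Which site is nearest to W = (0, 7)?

Site 4

Squared Euclidean distances:
d²(W, Site 1) = (0−8)² + (7−(-2))² = 64 + 81 = 145
d²(W, Site 2) = (0−(-8))² + (7−(-4))² = 64 + 121 = 185
d²(W, Site 3) = (0−5)² + (7−(-1))² = 25 + 64 = 89
d²(W, Site 4) = (0−(-1))² + (7−3)² = 1 + 16 = 17
d²(W, Site 5) = (0−9)² + (7−(-9))² = 81 + 256 = 337
d²(W, Site 6) = (0−(-3))² + (7−(-1))² = 9 + 64 = 73
The smallest is to Site 4, so W lies in the Voronoi region of Site 4.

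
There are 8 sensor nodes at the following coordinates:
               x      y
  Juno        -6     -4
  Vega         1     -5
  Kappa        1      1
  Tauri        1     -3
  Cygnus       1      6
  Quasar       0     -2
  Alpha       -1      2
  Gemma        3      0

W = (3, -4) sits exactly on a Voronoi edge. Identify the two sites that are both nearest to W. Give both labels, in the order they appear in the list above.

Vega and Tauri

Squared distances from W to each site:
d²(W, Juno) = (3−(-6))² + (-4−(-4))² = 81 + 0 = 81
d²(W, Vega) = (3−1)² + (-4−(-5))² = 4 + 1 = 5
d²(W, Kappa) = (3−1)² + (-4−1)² = 4 + 25 = 29
d²(W, Tauri) = (3−1)² + (-4−(-3))² = 4 + 1 = 5
d²(W, Cygnus) = (3−1)² + (-4−6)² = 4 + 100 = 104
d²(W, Quasar) = (3−0)² + (-4−(-2))² = 9 + 4 = 13
d²(W, Alpha) = (3−(-1))² + (-4−2)² = 16 + 36 = 52
d²(W, Gemma) = (3−3)² + (-4−0)² = 0 + 16 = 16
W is equidistant from Vega and Tauri (both at squared distance 5), and every other site is strictly farther — so W lies on the Vega–Tauri Voronoi edge.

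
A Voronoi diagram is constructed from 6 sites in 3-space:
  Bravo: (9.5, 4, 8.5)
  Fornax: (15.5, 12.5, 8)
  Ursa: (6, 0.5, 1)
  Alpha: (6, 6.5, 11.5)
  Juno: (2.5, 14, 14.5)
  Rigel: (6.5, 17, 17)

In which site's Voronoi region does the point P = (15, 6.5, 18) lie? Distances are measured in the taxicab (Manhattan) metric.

d(P, Bravo) = 5.5 + 2.5 + 9.5 = 17.5
d(P, Fornax) = 0.5 + 6 + 10 = 16.5
d(P, Ursa) = 9 + 6 + 17 = 32
d(P, Alpha) = 9 + 0 + 6.5 = 15.5
d(P, Juno) = 12.5 + 7.5 + 3.5 = 23.5
d(P, Rigel) = 8.5 + 10.5 + 1 = 20
The smallest is to Alpha, so P lies in the Voronoi region of Alpha.

Alpha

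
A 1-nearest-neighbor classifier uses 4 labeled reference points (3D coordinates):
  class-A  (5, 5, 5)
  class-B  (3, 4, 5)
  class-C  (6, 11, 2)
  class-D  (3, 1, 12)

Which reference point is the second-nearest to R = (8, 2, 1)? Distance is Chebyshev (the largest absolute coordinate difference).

class-B

d(R, class-A) = max(3, 3, 4) = 4
d(R, class-B) = max(5, 2, 4) = 5
d(R, class-C) = max(2, 9, 1) = 9
d(R, class-D) = max(5, 1, 11) = 11
Sorted ascending: class-A, class-B, class-C, … — the second-nearest is class-B.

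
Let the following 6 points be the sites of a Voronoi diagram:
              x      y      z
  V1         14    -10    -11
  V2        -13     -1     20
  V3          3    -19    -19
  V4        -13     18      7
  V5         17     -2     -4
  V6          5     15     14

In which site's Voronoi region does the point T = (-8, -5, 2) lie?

V2

Compare squared distances (the ordering matches that of the actual distances):
|TV1|² = (-8−14)² + (-5−(-10))² + (2−(-11))² = 484 + 25 + 169 = 678
|TV2|² = (-8−(-13))² + (-5−(-1))² + (2−20)² = 25 + 16 + 324 = 365
|TV3|² = (-8−3)² + (-5−(-19))² + (2−(-19))² = 121 + 196 + 441 = 758
|TV4|² = (-8−(-13))² + (-5−18)² + (2−7)² = 25 + 529 + 25 = 579
|TV5|² = (-8−17)² + (-5−(-2))² + (2−(-4))² = 625 + 9 + 36 = 670
|TV6|² = (-8−5)² + (-5−15)² + (2−14)² = 169 + 400 + 144 = 713
V2 is nearest.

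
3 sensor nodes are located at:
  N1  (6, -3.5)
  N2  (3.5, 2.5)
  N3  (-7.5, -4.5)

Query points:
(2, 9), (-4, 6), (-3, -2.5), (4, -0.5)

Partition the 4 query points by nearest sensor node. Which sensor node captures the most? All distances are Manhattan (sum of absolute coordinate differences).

N2

(2, 9) — d to each: N1:16.5, N2:8, N3:23 → nearest is N2
(-4, 6) — d to each: N1:19.5, N2:11, N3:14 → nearest is N2
(-3, -2.5) — d to each: N1:10, N2:11.5, N3:6.5 → nearest is N3
(4, -0.5) — d to each: N1:5, N2:3.5, N3:15.5 → nearest is N2
Tally — N2:3, N3:1. N2 captures the most (3).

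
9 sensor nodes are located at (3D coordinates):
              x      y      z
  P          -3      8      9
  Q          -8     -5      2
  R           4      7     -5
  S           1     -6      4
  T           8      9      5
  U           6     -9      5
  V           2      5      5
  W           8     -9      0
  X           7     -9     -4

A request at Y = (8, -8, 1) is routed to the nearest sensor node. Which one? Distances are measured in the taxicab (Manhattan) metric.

d(Y,P) = |8−(-3)| + |-8−8| + |1−9| = 11 + 16 + 8 = 35
d(Y,Q) = |8−(-8)| + |-8−(-5)| + |1−2| = 16 + 3 + 1 = 20
d(Y,R) = |8−4| + |-8−7| + |1−(-5)| = 4 + 15 + 6 = 25
d(Y,S) = |8−1| + |-8−(-6)| + |1−4| = 7 + 2 + 3 = 12
d(Y,T) = |8−8| + |-8−9| + |1−5| = 0 + 17 + 4 = 21
d(Y,U) = |8−6| + |-8−(-9)| + |1−5| = 2 + 1 + 4 = 7
d(Y,V) = |8−2| + |-8−5| + |1−5| = 6 + 13 + 4 = 23
d(Y,W) = |8−8| + |-8−(-9)| + |1−0| = 0 + 1 + 1 = 2
d(Y,X) = |8−7| + |-8−(-9)| + |1−(-4)| = 1 + 1 + 5 = 7
Minimum is at W.

W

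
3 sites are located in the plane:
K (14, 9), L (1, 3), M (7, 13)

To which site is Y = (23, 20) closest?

Since √ is increasing, it suffices to compare squared distances:
|YK|² = (23−14)² + (20−9)² = 81 + 121 = 202
|YL|² = (23−1)² + (20−3)² = 484 + 289 = 773
|YM|² = (23−7)² + (20−13)² = 256 + 49 = 305
The smallest is to K, so Y lies in the Voronoi region of K.

K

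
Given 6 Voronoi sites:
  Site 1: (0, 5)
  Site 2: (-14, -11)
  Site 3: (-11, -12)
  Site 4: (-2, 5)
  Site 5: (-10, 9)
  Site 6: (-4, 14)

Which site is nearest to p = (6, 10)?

Compare squared distances (the ordering matches that of the actual distances):
d²(p, Site 1) = (6−0)² + (10−5)² = 36 + 25 = 61
d²(p, Site 2) = (6−(-14))² + (10−(-11))² = 400 + 441 = 841
d²(p, Site 3) = (6−(-11))² + (10−(-12))² = 289 + 484 = 773
d²(p, Site 4) = (6−(-2))² + (10−5)² = 64 + 25 = 89
d²(p, Site 5) = (6−(-10))² + (10−9)² = 256 + 1 = 257
d²(p, Site 6) = (6−(-4))² + (10−14)² = 100 + 16 = 116
Site 1 is nearest.

Site 1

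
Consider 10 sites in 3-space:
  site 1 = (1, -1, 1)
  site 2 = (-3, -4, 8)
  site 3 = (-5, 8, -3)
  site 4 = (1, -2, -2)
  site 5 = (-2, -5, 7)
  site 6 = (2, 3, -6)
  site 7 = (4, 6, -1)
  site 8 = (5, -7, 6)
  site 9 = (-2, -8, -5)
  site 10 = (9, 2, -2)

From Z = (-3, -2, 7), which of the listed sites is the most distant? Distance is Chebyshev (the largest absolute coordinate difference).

site 6

d(Z, site 1) = max(4, 1, 6) = 6
d(Z, site 2) = max(0, 2, 1) = 2
d(Z, site 3) = max(2, 10, 10) = 10
d(Z, site 4) = max(4, 0, 9) = 9
d(Z, site 5) = max(1, 3, 0) = 3
d(Z, site 6) = max(5, 5, 13) = 13
d(Z, site 7) = max(7, 8, 8) = 8
d(Z, site 8) = max(8, 5, 1) = 8
d(Z, site 9) = max(1, 6, 12) = 12
d(Z, site 10) = max(12, 4, 9) = 12
The largest is to site 6.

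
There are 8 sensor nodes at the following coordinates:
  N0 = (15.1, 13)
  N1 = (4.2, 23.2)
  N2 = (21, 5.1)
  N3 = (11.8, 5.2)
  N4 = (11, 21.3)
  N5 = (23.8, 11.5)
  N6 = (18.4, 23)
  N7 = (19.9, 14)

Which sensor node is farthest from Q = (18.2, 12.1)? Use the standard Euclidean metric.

N1

Compare squared distances (the ordering matches that of the actual distances):
|QN0|² = 9.61 + 0.81 = 10.42
|QN1|² = 196 + 123.21 = 319.21
|QN2|² = 7.84 + 49 = 56.84
|QN3|² = 40.96 + 47.61 = 88.57
|QN4|² = 51.84 + 84.64 = 136.48
|QN5|² = 31.36 + 0.36 = 31.72
|QN6|² = 0.04 + 118.81 = 118.85
|QN7|² = 2.89 + 3.61 = 6.5
The largest is to N1.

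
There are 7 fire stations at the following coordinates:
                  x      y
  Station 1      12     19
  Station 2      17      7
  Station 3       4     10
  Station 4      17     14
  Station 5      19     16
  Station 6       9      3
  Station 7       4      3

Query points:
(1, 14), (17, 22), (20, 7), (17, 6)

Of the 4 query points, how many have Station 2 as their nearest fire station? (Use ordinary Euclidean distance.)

2

(1, 14) — d² to each: Station 1:146, Station 2:305, Station 3:25, Station 4:256, Station 5:328, Station 6:185, Station 7:130 → nearest is Station 3
(17, 22) — d² to each: Station 1:34, Station 2:225, Station 3:313, Station 4:64, Station 5:40, Station 6:425, Station 7:530 → nearest is Station 1
(20, 7) — d² to each: Station 1:208, Station 2:9, Station 3:265, Station 4:58, Station 5:82, Station 6:137, Station 7:272 → nearest is Station 2
(17, 6) — d² to each: Station 1:194, Station 2:1, Station 3:185, Station 4:64, Station 5:104, Station 6:73, Station 7:178 → nearest is Station 2
2 of the 4 points have Station 2 as nearest.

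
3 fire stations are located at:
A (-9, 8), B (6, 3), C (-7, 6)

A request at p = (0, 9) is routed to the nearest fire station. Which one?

Compare squared distances (the ordering matches that of the actual distances):
|pA|² = (0−(-9))² + (9−8)² = 81 + 1 = 82
|pB|² = (0−6)² + (9−3)² = 36 + 36 = 72
|pC|² = (0−(-7))² + (9−6)² = 49 + 9 = 58
Minimum is at C.

C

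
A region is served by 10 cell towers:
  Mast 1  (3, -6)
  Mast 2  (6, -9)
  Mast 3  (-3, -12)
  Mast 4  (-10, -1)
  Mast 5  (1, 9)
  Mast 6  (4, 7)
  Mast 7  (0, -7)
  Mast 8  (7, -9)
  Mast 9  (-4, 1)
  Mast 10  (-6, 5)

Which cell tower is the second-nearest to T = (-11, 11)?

Mast 4

Compare squared distances (the ordering matches that of the actual distances):
d²(T, Mast 1) = (-11−3)² + (11−(-6))² = 196 + 289 = 485
d²(T, Mast 2) = (-11−6)² + (11−(-9))² = 289 + 400 = 689
d²(T, Mast 3) = (-11−(-3))² + (11−(-12))² = 64 + 529 = 593
d²(T, Mast 4) = (-11−(-10))² + (11−(-1))² = 1 + 144 = 145
d²(T, Mast 5) = (-11−1)² + (11−9)² = 144 + 4 = 148
d²(T, Mast 6) = (-11−4)² + (11−7)² = 225 + 16 = 241
d²(T, Mast 7) = (-11−0)² + (11−(-7))² = 121 + 324 = 445
d²(T, Mast 8) = (-11−7)² + (11−(-9))² = 324 + 400 = 724
d²(T, Mast 9) = (-11−(-4))² + (11−1)² = 49 + 100 = 149
d²(T, Mast 10) = (-11−(-6))² + (11−5)² = 25 + 36 = 61
Sorted ascending: Mast 10, Mast 4, Mast 5, … — the second-nearest is Mast 4.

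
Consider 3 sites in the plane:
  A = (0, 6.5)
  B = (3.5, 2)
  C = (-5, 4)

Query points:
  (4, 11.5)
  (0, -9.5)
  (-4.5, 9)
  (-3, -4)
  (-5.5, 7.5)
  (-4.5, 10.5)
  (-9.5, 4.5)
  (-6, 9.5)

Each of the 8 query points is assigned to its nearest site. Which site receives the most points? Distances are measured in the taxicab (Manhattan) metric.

C

(4, 11.5) — d to each: A:9, B:10, C:16.5 → nearest is A
(0, -9.5) — d to each: A:16, B:15, C:18.5 → nearest is B
(-4.5, 9) — d to each: A:7, B:15, C:5.5 → nearest is C
(-3, -4) — d to each: A:13.5, B:12.5, C:10 → nearest is C
(-5.5, 7.5) — d to each: A:6.5, B:14.5, C:4 → nearest is C
(-4.5, 10.5) — d to each: A:8.5, B:16.5, C:7 → nearest is C
(-9.5, 4.5) — d to each: A:11.5, B:15.5, C:5 → nearest is C
(-6, 9.5) — d to each: A:9, B:17, C:6.5 → nearest is C
Tally — A:1, B:1, C:6. C captures the most (6).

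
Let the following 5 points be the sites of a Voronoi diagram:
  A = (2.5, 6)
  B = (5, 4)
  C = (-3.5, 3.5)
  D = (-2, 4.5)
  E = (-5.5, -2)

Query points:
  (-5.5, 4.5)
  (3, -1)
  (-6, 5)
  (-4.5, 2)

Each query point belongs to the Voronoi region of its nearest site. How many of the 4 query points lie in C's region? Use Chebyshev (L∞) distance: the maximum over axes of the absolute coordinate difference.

(-5.5, 4.5) — d to each: A:8, B:10.5, C:2, D:3.5, E:6.5 → nearest is C
(3, -1) — d to each: A:7, B:5, C:6.5, D:5.5, E:8.5 → nearest is B
(-6, 5) — d to each: A:8.5, B:11, C:2.5, D:4, E:7 → nearest is C
(-4.5, 2) — d to each: A:7, B:9.5, C:1.5, D:2.5, E:4 → nearest is C
3 of the 4 points have C as nearest.

3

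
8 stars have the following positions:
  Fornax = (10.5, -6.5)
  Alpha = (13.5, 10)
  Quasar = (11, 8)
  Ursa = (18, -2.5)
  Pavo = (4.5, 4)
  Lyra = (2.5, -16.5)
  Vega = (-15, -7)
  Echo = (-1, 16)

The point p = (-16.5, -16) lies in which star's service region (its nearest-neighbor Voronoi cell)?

Squared Euclidean distances:
d²(p, Fornax) = (-16.5−10.5)² + (-16−(-6.5))² = 729 + 90.25 = 819.25
d²(p, Alpha) = (-16.5−13.5)² + (-16−10)² = 900 + 676 = 1576
d²(p, Quasar) = (-16.5−11)² + (-16−8)² = 756.25 + 576 = 1332.25
d²(p, Ursa) = (-16.5−18)² + (-16−(-2.5))² = 1190.25 + 182.25 = 1372.5
d²(p, Pavo) = (-16.5−4.5)² + (-16−4)² = 441 + 400 = 841
d²(p, Lyra) = (-16.5−2.5)² + (-16−(-16.5))² = 361 + 0.25 = 361.25
d²(p, Vega) = (-16.5−(-15))² + (-16−(-7))² = 2.25 + 81 = 83.25
d²(p, Echo) = (-16.5−(-1))² + (-16−16)² = 240.25 + 1024 = 1264.25
Minimum is at Vega.

Vega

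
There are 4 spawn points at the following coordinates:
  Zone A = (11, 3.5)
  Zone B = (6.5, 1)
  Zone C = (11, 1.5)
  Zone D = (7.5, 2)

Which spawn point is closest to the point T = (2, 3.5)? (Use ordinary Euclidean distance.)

Zone B

Squared Euclidean distances:
d²(T, Zone A) = (2−11)² + (3.5−3.5)² = 81 + 0 = 81
d²(T, Zone B) = (2−6.5)² + (3.5−1)² = 20.25 + 6.25 = 26.5
d²(T, Zone C) = (2−11)² + (3.5−1.5)² = 81 + 4 = 85
d²(T, Zone D) = (2−7.5)² + (3.5−2)² = 30.25 + 2.25 = 32.5
Minimum is at Zone B.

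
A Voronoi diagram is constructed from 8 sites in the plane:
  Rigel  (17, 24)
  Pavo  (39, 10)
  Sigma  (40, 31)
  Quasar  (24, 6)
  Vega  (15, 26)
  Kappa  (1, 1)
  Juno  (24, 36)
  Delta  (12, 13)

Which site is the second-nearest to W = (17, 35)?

Vega

Compare squared distances (the ordering matches that of the actual distances):
d²(W, Rigel) = (17−17)² + (35−24)² = 0 + 121 = 121
d²(W, Pavo) = (17−39)² + (35−10)² = 484 + 625 = 1109
d²(W, Sigma) = (17−40)² + (35−31)² = 529 + 16 = 545
d²(W, Quasar) = (17−24)² + (35−6)² = 49 + 841 = 890
d²(W, Vega) = (17−15)² + (35−26)² = 4 + 81 = 85
d²(W, Kappa) = (17−1)² + (35−1)² = 256 + 1156 = 1412
d²(W, Juno) = (17−24)² + (35−36)² = 49 + 1 = 50
d²(W, Delta) = (17−12)² + (35−13)² = 25 + 484 = 509
Sorted ascending: Juno, Vega, Rigel, … — the second-nearest is Vega.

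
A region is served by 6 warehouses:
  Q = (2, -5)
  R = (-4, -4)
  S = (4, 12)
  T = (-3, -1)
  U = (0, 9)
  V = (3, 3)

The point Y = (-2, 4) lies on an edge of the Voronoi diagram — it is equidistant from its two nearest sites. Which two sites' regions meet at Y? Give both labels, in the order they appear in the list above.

Squared distances from Y to each site:
|YQ|² = (-2−2)² + (4−(-5))² = 16 + 81 = 97
|YR|² = (-2−(-4))² + (4−(-4))² = 4 + 64 = 68
|YS|² = (-2−4)² + (4−12)² = 36 + 64 = 100
|YT|² = (-2−(-3))² + (4−(-1))² = 1 + 25 = 26
|YU|² = (-2−0)² + (4−9)² = 4 + 25 = 29
|YV|² = (-2−3)² + (4−3)² = 25 + 1 = 26
Y is equidistant from T and V (both at squared distance 26), and every other site is strictly farther — so Y lies on the T–V Voronoi edge.

T and V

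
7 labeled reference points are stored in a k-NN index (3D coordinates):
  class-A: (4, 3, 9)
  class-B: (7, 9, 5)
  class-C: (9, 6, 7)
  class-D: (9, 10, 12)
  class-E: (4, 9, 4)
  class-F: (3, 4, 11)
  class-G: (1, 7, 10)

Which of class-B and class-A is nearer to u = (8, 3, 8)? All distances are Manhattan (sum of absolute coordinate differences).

class-A

d(u, class-B) = |8−7| + |3−9| + |8−5| = 1 + 6 + 3 = 10
d(u, class-A) = |8−4| + |3−3| + |8−9| = 4 + 0 + 1 = 5
10 > 5, so class-A is closer.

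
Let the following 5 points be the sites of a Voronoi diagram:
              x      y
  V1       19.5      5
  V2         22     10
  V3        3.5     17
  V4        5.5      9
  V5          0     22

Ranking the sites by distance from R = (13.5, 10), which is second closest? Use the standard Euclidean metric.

Since √ is increasing, it suffices to compare squared distances:
|RV1|² = 36 + 25 = 61
|RV2|² = 72.25 + 0 = 72.25
|RV3|² = 100 + 49 = 149
|RV4|² = 64 + 1 = 65
|RV5|² = 182.25 + 144 = 326.25
Sorted ascending: V1, V4, V2, … — the second-nearest is V4.

V4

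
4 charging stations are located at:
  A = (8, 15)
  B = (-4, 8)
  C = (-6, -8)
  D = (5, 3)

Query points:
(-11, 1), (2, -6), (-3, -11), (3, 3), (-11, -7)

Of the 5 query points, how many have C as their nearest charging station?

(-11, 1) — d² to each: A:557, B:98, C:106, D:260 → nearest is B
(2, -6) — d² to each: A:477, B:232, C:68, D:90 → nearest is C
(-3, -11) — d² to each: A:797, B:362, C:18, D:260 → nearest is C
(3, 3) — d² to each: A:169, B:74, C:202, D:4 → nearest is D
(-11, -7) — d² to each: A:845, B:274, C:26, D:356 → nearest is C
3 of the 5 points have C as nearest.

3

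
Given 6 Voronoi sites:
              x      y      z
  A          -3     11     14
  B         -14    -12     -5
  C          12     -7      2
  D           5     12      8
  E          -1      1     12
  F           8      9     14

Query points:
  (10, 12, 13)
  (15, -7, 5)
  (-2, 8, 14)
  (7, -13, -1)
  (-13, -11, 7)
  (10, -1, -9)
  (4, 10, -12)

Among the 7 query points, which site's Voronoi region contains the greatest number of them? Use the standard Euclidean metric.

C

(10, 12, 13) — d² to each: A:171, B:1476, C:486, D:50, E:243, F:14 → nearest is F
(15, -7, 5) — d² to each: A:729, B:966, C:18, D:470, E:369, F:386 → nearest is C
(-2, 8, 14) — d² to each: A:10, B:905, C:565, D:101, E:54, F:101 → nearest is A
(7, -13, -1) — d² to each: A:901, B:458, C:70, D:710, E:429, F:710 → nearest is C
(-13, -11, 7) — d² to each: A:633, B:146, C:666, D:854, E:313, F:890 → nearest is B
(10, -1, -9) — d² to each: A:842, B:713, C:161, D:483, E:566, F:633 → nearest is C
(4, 10, -12) — d² to each: A:726, B:857, C:549, D:405, E:682, F:693 → nearest is D
Tally — A:1, B:1, C:3, D:1, F:1. C captures the most (3).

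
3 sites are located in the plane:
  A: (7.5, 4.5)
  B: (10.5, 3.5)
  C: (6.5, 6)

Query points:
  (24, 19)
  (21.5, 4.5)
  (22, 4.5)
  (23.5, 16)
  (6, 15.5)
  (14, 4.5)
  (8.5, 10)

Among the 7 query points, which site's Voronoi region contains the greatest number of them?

(24, 19) — d² to each: A:482.5, B:422.5, C:475.25 → nearest is B
(21.5, 4.5) — d² to each: A:196, B:122, C:227.25 → nearest is B
(22, 4.5) — d² to each: A:210.25, B:133.25, C:242.5 → nearest is B
(23.5, 16) — d² to each: A:388.25, B:325.25, C:389 → nearest is B
(6, 15.5) — d² to each: A:123.25, B:164.25, C:90.5 → nearest is C
(14, 4.5) — d² to each: A:42.25, B:13.25, C:58.5 → nearest is B
(8.5, 10) — d² to each: A:31.25, B:46.25, C:20 → nearest is C
Tally — B:5, C:2. B captures the most (5).

B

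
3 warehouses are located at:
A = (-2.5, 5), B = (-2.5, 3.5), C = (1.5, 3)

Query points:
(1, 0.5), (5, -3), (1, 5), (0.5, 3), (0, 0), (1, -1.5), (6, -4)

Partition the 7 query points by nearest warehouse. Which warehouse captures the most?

(1, 0.5) — d² to each: A:32.5, B:21.25, C:6.5 → nearest is C
(5, -3) — d² to each: A:120.25, B:98.5, C:48.25 → nearest is C
(1, 5) — d² to each: A:12.25, B:14.5, C:4.25 → nearest is C
(0.5, 3) — d² to each: A:13, B:9.25, C:1 → nearest is C
(0, 0) — d² to each: A:31.25, B:18.5, C:11.25 → nearest is C
(1, -1.5) — d² to each: A:54.5, B:37.25, C:20.5 → nearest is C
(6, -4) — d² to each: A:153.25, B:128.5, C:69.25 → nearest is C
Tally — C:7. C captures the most (7).

C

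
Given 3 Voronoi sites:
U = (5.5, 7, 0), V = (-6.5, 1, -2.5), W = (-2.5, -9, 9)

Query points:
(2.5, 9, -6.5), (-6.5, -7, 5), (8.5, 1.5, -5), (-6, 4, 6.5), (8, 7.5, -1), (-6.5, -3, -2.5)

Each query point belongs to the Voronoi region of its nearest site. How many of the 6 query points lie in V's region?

(2.5, 9, -6.5) — d² to each: U:55.25, V:161, W:589.25 → nearest is U
(-6.5, -7, 5) — d² to each: U:365, V:120.25, W:36 → nearest is W
(8.5, 1.5, -5) — d² to each: U:64.25, V:231.5, W:427.25 → nearest is U
(-6, 4, 6.5) — d² to each: U:183.5, V:90.25, W:187.5 → nearest is V
(8, 7.5, -1) — d² to each: U:7.5, V:254.75, W:482.5 → nearest is U
(-6.5, -3, -2.5) — d² to each: U:250.25, V:16, W:184.25 → nearest is V
2 of the 6 points have V as nearest.

2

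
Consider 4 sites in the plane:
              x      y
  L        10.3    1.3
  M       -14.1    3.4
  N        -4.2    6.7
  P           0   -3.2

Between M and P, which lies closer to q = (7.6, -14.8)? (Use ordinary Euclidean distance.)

Compare squared distances:
|qM|² = (7.6−(-14.1))² + (-14.8−3.4)² = 470.89 + 331.24 = 802.13
|qP|² = (7.6−0)² + (-14.8−(-3.2))² = 57.76 + 134.56 = 192.32
802.13 > 192.32, so P is closer.

P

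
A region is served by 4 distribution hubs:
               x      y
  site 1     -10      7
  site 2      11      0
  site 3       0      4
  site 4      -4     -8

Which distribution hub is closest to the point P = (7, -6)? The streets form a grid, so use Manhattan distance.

d(P, site 1) = 17 + 13 = 30
d(P, site 2) = 4 + 6 = 10
d(P, site 3) = 7 + 10 = 17
d(P, site 4) = 11 + 2 = 13
Minimum is at site 2.

site 2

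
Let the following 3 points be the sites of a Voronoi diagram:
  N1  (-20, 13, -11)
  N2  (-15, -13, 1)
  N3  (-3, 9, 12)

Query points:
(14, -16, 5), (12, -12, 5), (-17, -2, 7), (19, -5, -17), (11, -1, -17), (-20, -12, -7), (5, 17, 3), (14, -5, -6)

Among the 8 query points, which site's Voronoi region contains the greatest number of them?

N3

(14, -16, 5) — d² to each: N1:2253, N2:866, N3:963 → nearest is N2
(12, -12, 5) — d² to each: N1:1905, N2:746, N3:715 → nearest is N3
(-17, -2, 7) — d² to each: N1:558, N2:161, N3:342 → nearest is N2
(19, -5, -17) — d² to each: N1:1881, N2:1544, N3:1521 → nearest is N3
(11, -1, -17) — d² to each: N1:1193, N2:1144, N3:1137 → nearest is N3
(-20, -12, -7) — d² to each: N1:641, N2:90, N3:1091 → nearest is N2
(5, 17, 3) — d² to each: N1:837, N2:1304, N3:209 → nearest is N3
(14, -5, -6) — d² to each: N1:1505, N2:954, N3:809 → nearest is N3
Tally — N2:3, N3:5. N3 captures the most (5).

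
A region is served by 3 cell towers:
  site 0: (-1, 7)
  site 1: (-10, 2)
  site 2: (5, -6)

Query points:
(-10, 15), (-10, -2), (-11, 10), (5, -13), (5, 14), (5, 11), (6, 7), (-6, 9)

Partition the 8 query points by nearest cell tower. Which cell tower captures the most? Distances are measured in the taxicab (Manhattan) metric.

(-10, 15) — d to each: site 0:17, site 1:13, site 2:36 → nearest is site 1
(-10, -2) — d to each: site 0:18, site 1:4, site 2:19 → nearest is site 1
(-11, 10) — d to each: site 0:13, site 1:9, site 2:32 → nearest is site 1
(5, -13) — d to each: site 0:26, site 1:30, site 2:7 → nearest is site 2
(5, 14) — d to each: site 0:13, site 1:27, site 2:20 → nearest is site 0
(5, 11) — d to each: site 0:10, site 1:24, site 2:17 → nearest is site 0
(6, 7) — d to each: site 0:7, site 1:21, site 2:14 → nearest is site 0
(-6, 9) — d to each: site 0:7, site 1:11, site 2:26 → nearest is site 0
Tally — site 0:4, site 1:3, site 2:1. site 0 captures the most (4).

site 0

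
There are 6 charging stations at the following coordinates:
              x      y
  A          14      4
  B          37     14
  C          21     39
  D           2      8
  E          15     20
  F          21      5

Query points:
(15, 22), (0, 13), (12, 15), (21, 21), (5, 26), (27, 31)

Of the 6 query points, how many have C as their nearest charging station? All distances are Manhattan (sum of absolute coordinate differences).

1

(15, 22) — d to each: A:19, B:30, C:23, D:27, E:2, F:23 → nearest is E
(0, 13) — d to each: A:23, B:38, C:47, D:7, E:22, F:29 → nearest is D
(12, 15) — d to each: A:13, B:26, C:33, D:17, E:8, F:19 → nearest is E
(21, 21) — d to each: A:24, B:23, C:18, D:32, E:7, F:16 → nearest is E
(5, 26) — d to each: A:31, B:44, C:29, D:21, E:16, F:37 → nearest is E
(27, 31) — d to each: A:40, B:27, C:14, D:48, E:23, F:32 → nearest is C
1 of the 6 points has C as nearest.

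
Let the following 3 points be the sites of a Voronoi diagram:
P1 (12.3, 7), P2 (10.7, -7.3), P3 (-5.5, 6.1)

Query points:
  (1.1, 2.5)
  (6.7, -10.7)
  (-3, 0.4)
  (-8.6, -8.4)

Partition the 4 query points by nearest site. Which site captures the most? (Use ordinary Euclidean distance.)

P3

(1.1, 2.5) — d² to each: P1:145.69, P2:188.2, P3:56.52 → nearest is P3
(6.7, -10.7) — d² to each: P1:344.65, P2:27.56, P3:431.08 → nearest is P2
(-3, 0.4) — d² to each: P1:277.65, P2:246.98, P3:38.74 → nearest is P3
(-8.6, -8.4) — d² to each: P1:673.97, P2:373.7, P3:219.86 → nearest is P3
Tally — P2:1, P3:3. P3 captures the most (3).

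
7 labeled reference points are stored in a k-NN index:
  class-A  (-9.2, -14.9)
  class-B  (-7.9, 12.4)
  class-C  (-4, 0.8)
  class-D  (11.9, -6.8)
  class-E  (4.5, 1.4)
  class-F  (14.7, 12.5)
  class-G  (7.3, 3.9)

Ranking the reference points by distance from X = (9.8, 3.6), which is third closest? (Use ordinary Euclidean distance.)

Compare squared distances (the ordering matches that of the actual distances):
d²(X, class-A) = (9.8−(-9.2))² + (3.6−(-14.9))² = 361 + 342.25 = 703.25
d²(X, class-B) = (9.8−(-7.9))² + (3.6−12.4)² = 313.29 + 77.44 = 390.73
d²(X, class-C) = (9.8−(-4))² + (3.6−0.8)² = 190.44 + 7.84 = 198.28
d²(X, class-D) = (9.8−11.9)² + (3.6−(-6.8))² = 4.41 + 108.16 = 112.57
d²(X, class-E) = (9.8−4.5)² + (3.6−1.4)² = 28.09 + 4.84 = 32.93
d²(X, class-F) = (9.8−14.7)² + (3.6−12.5)² = 24.01 + 79.21 = 103.22
d²(X, class-G) = (9.8−7.3)² + (3.6−3.9)² = 6.25 + 0.09 = 6.34
Sorted ascending: class-G, class-E, class-F, class-D, … — the third-nearest is class-F.

class-F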